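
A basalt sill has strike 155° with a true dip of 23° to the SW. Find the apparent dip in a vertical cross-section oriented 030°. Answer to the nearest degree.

19°

The strike is 155° and the section trends 030°; the acute angle between them is β = 55°.
tan α = tan 23° × sin 55° = 0.4245 × 0.8192 = 0.3477
apparent dip = arctan 0.3477 = 19.17°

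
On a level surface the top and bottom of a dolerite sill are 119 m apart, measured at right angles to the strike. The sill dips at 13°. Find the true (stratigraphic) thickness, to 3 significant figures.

26.8 m

True thickness t = w · sin(dip) = 119 × sin 13°
t = 119 × 0.2250 = 26.769 m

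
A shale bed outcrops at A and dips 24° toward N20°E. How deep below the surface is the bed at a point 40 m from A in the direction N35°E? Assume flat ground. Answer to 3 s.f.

17.2 m

The hole lies 15° from the dip direction, so the down-dip offset is 40 × cos 15° = 38.64 m.
Depth = down-dip offset × tan(dip) = 38.64 × tan 24° = 38.64 × 0.4452
Depth = 17.20 m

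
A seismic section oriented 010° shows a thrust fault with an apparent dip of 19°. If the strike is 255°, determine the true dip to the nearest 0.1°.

20.8°

β = acute angle between strike 255° and section 010° = 65°.
tan(true dip) = tan 19° / sin 65° = 0.3799
δ = arctan(0.3799) = 20.80°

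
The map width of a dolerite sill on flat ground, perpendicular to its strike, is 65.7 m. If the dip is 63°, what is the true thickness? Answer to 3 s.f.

True thickness t = w · sin(dip) = 65.7 × sin 63°
t = 65.7 × 0.8910 = 58.539 m

58.5 m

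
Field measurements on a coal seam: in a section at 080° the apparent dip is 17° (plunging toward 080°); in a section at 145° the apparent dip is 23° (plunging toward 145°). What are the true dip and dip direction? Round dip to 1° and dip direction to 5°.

The two traces are lines in the plane: v₁ = (sin 80°·cos 17°, cos 80°·cos 17°, −sin 17°), v₂ = (sin 145°·cos 23°, cos 145°·cos 23°, −sin 23°).
The plane normal is n = v₁ × v₂ ∝ (0.285, -0.214, 0.798).
True dip = arccos(n_z / |n|) = arccos(0.9130) = 24.1°.
Dip direction = atan2(0.285, -0.214) = 127° (azimuth of n's horizontal projection).

true dip 24°, dip direction 125°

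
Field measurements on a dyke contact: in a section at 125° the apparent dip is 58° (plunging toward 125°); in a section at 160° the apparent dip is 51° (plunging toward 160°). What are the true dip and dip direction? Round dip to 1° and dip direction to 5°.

true dip 58°, dip direction 120°

The two traces are lines in the plane: v₁ = (sin 125°·cos 58°, cos 125°·cos 58°, −sin 58°), v₂ = (sin 160°·cos 51°, cos 160°·cos 51°, −sin 51°).
Cross product v₁ × v₂ gives the pole to the plane: n ∝ (0.265, -0.155, 0.191).
tan δ = √(n_x²+n_y²)/n_z = 0.307/0.191, so δ = 58.1°.
The horizontal component of n points toward azimuth atan2(n_x, n_y) = 120°, the dip direction.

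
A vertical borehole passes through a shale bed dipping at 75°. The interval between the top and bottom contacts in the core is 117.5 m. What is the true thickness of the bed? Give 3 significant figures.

30.4 m

True thickness t = h · cos(dip) = 117.5 × cos 75°
t = 117.5 × 0.2588 = 30.411 m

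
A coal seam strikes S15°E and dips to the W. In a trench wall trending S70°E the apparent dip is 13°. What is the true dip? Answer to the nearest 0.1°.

β = acute angle between strike S15°E and section S70°E = 55°.
tan(true dip) = tan 13° / sin 55° = 0.2818
true dip = arctan 0.2818 = 15.74°

15.7°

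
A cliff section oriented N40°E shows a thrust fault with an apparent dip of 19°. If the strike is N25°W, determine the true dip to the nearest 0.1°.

20.8°

The section is 65° from the strike.
tan δ = tan α / sin β = tan 19° / sin 65° = 0.3443 / 0.9063 = 0.3799
true dip = arctan 0.3799 = 20.80°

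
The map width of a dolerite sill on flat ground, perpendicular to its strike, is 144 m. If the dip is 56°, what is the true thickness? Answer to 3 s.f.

True thickness t = w · sin(dip) = 144 × sin 56°
t = 144 × 0.8290 = 119.381 m

119 m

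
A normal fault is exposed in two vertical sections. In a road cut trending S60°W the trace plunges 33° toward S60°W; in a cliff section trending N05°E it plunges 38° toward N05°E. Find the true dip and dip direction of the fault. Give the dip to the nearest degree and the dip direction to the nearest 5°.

true dip 57°, dip direction 305°

The two traces are lines in the plane: v₁ = (sin 240°·cos 33°, cos 240°·cos 33°, −sin 33°), v₂ = (sin 5°·cos 38°, cos 5°·cos 38°, −sin 38°).
The plane normal is n = v₁ × v₂ ∝ (-0.686, 0.485, 0.541).
Dip δ = arctan(|n_h|/n_z) = arctan(0.840/0.541) = 57.2°.
The horizontal component of n points toward azimuth atan2(n_x, n_y) = 305°, the dip direction.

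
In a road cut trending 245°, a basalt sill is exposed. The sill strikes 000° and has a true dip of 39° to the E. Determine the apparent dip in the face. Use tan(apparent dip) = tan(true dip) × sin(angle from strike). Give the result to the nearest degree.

The strike is 000° and the section trends 245°; the acute angle between them is β = 65°.
tan(apparent dip) = tan 39° · sin 65° = 0.7339
apparent dip = arctan 0.7339 = 36.28°

36°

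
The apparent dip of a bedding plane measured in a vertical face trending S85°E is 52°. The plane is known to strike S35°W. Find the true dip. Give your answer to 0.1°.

55.9°

The section is 60° from the strike.
tan δ = tan α / sin β = tan 52° / sin 60° = 1.2799 / 0.8660 = 1.4779
δ = arctan(1.4779) = 55.92°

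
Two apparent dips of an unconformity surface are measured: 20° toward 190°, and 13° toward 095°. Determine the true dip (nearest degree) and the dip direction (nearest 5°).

true dip 24°, dip direction 155°

Each apparent-dip line lies in the plane. As unit vectors (x east, y north, z up), v₁ plunges 20°→190° and v₂ plunges 13°→095°.
Cross product v₁ × v₂ gives the pole to the plane: n ∝ (0.179, -0.369, 0.912).
True dip = arccos(n_z / |n|) = arccos(0.9121) = 24.2°.
Dip direction = atan2(0.179, -0.369) = 154° (azimuth of n's horizontal projection).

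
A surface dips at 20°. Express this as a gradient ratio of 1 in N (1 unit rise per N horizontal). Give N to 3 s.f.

1 : N means tan θ = 1/N, so N = 1/tan 20° = 1/0.3640

1 in 2.75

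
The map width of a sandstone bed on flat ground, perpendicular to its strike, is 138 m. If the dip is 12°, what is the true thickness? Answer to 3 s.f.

28.7 m

True thickness t = w · sin(dip) = 138 × sin 12°
t = 138 × 0.2079 = 28.692 m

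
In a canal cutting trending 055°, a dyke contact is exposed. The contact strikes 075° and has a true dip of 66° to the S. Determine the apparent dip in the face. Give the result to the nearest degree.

The section lies 20° from the strike.
tan α = tan 66° × sin 20° = 2.2460 × 0.3420 = 0.7682
α = arctan(0.7682) = 37.53°

38°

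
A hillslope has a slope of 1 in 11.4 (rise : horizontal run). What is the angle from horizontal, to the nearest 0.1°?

tan θ = 1/11.4 = 0.0877
θ = arctan(0.0877) = 5.01°

5.0°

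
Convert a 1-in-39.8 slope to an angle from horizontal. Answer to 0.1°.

1.4°

tan θ = 1/39.8 = 0.0251
θ = arctan(0.0251) = 1.44°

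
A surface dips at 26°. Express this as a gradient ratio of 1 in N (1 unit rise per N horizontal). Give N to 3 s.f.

1 in 2.05

1 : N means tan θ = 1/N, so N = 1/tan 26° = 1/0.4877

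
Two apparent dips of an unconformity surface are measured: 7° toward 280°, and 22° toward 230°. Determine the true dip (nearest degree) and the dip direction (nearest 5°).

Represent each trace as a vector plunging at its apparent dip toward its trend (east-north-up frame): v₁ = (-0.977, 0.172, -0.122), v₂ = (-0.710, -0.596, -0.375).
The plane normal is n = v₁ × v₂ ∝ (-0.137, -0.280, 0.705).
True dip = arccos(n_z / |n|) = arccos(0.9147) = 23.8°.
Dip direction = atan2(-0.137, -0.280) = 206° (azimuth of n's horizontal projection).

true dip 24°, dip direction 205°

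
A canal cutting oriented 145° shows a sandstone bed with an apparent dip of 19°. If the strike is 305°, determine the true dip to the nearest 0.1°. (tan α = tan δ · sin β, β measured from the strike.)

The section is 20° from the strike.
tan δ = tan α / sin β = tan 19° / sin 20° = 0.3443 / 0.3420 = 1.0067
δ = arctan(1.0067) = 45.19°

45.2°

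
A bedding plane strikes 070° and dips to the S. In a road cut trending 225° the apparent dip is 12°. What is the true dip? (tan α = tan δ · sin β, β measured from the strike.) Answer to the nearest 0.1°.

26.7°

The section is 25° from the strike.
tan(true dip) = tan 12° / sin 25° = 0.5030
true dip = arctan 0.5030 = 26.70°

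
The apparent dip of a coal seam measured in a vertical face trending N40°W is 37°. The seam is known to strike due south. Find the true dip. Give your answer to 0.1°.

β = acute angle between strike due south and section N40°W = 40°.
tan δ = tan α / sin β = tan 37° / sin 40° = 0.7536 / 0.6428 = 1.1723
true dip = arctan 1.1723 = 49.54°

49.5°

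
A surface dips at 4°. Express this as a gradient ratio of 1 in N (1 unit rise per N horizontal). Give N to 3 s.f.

1 : N means tan θ = 1/N, so N = 1/tan 4° = 1/0.0699

1 in 14.3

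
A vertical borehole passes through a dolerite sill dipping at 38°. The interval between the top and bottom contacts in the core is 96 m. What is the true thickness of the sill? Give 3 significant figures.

75.6 m

True thickness t = h · cos(dip) = 96 × cos 38°
t = 96 × 0.7880 = 75.649 m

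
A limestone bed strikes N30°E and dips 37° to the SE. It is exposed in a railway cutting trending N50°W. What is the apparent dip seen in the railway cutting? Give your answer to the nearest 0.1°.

36.6°

The section lies 80° from the strike.
tan α = tan 37° × sin 80° = 0.7536 × 0.9848 = 0.7421
apparent dip = arctan 0.7421 = 36.58°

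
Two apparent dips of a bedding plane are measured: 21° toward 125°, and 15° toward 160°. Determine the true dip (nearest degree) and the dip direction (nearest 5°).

true dip 21°, dip direction 115°

Represent each trace as a vector plunging at its apparent dip toward its trend (east-north-up frame): v₁ = (0.765, -0.535, -0.358), v₂ = (0.330, -0.908, -0.259).
The plane normal is n = v₁ × v₂ ∝ (0.187, -0.080, 0.517).
Dip δ = arctan(|n_h|/n_z) = arctan(0.203/0.517) = 21.4°.
The horizontal component of n points toward azimuth atan2(n_x, n_y) = 113°, the dip direction.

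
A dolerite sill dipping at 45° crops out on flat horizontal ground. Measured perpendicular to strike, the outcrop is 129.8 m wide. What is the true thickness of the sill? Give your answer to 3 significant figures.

True thickness t = w · sin(dip) = 129.8 × sin 45°
t = 129.8 × 0.7071 = 91.782 m

91.8 m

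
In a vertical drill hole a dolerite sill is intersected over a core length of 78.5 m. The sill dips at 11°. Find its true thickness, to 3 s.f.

77.1 m

True thickness t = h · cos(dip) = 78.5 × cos 11°
t = 78.5 × 0.9816 = 77.058 m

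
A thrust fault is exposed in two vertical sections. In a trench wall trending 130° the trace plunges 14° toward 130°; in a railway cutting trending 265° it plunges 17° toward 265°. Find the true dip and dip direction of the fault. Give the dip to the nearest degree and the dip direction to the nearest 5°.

true dip 36°, dip direction 200°

Represent each trace as a vector plunging at its apparent dip toward its trend (east-north-up frame): v₁ = (0.743, -0.624, -0.242), v₂ = (-0.953, -0.083, -0.292).
The plane normal is n = v₁ × v₂ ∝ (-0.162, -0.448, 0.656).
True dip = arccos(n_z / |n|) = arccos(0.8093) = 36.0°.
Dip direction = azimuth of (n_x, n_y) = atan2(-0.162, -0.448) = 200°.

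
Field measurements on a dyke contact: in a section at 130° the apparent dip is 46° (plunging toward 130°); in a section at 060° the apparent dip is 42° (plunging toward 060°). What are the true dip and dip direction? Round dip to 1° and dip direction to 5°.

Represent each trace as a vector plunging at its apparent dip toward its trend (east-north-up frame): v₁ = (0.532, -0.447, -0.719), v₂ = (0.644, 0.372, -0.669).
The plane normal is n = v₁ × v₂ ∝ (0.566, -0.107, 0.485).
True dip = arccos(n_z / |n|) = arccos(0.6441) = 49.9°.
Dip direction = atan2(0.566, -0.107) = 101° (azimuth of n's horizontal projection).

true dip 50°, dip direction 100°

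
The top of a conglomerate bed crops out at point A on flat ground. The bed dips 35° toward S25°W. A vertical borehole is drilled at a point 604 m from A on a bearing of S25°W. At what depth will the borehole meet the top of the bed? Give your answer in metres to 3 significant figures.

423 m

The hole is directly down-dip from the outcrop, so the down-dip offset is 604 m.
Depth = down-dip offset × tan(dip) = 604.00 × tan 35° = 604.00 × 0.7002
Depth = 422.93 m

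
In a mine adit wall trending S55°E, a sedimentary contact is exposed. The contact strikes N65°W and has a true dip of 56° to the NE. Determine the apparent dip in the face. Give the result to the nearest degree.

14°

Angle between strike (N65°W) and section (S55°E): β = 10°.
tan α = tan 56° × sin 10° = 1.4826 × 0.1736 = 0.2574
apparent dip = arctan 0.2574 = 14.44°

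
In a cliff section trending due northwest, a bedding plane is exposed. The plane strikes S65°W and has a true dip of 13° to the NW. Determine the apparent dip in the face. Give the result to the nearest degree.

Angle between strike (S65°W) and section (due northwest): β = 70°.
tan α = tan 13° × sin 70° = 0.2309 × 0.9397 = 0.2169
α = arctan(0.2169) = 12.24°

12°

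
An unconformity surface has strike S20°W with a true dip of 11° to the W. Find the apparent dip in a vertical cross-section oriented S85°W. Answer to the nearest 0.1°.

10.0°

The section lies 65° from the strike.
tan α = tan 11° × sin 65° = 0.1944 × 0.9063 = 0.1762
apparent dip = arctan 0.1762 = 9.99°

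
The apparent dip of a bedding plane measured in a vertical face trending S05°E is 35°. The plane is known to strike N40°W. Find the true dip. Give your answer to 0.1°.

The section is 35° from the strike.
tan(true dip) = tan 35° / sin 35° = 1.2208
δ = arctan(1.2208) = 50.68°

50.7°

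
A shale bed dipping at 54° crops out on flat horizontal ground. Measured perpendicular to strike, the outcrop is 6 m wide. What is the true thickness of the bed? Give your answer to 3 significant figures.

True thickness t = w · sin(dip) = 6 × sin 54°
t = 6 × 0.8090 = 4.854 m

4.85 m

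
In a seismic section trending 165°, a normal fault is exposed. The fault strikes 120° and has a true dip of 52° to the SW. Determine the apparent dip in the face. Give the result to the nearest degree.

The strike is 120° and the section trends 165°; the acute angle between them is β = 45°.
tan(apparent dip) = tan 52° · sin 45° = 0.9051
apparent dip = arctan 0.9051 = 42.15°

42°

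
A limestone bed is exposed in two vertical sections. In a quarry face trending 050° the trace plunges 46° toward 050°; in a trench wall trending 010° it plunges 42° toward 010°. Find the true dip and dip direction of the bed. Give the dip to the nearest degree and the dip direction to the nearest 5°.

true dip 46°, dip direction 040°

The two traces are lines in the plane: v₁ = (sin 50°·cos 46°, cos 50°·cos 46°, −sin 46°), v₂ = (sin 10°·cos 42°, cos 10°·cos 42°, −sin 42°).
The plane normal is n = v₁ × v₂ ∝ (0.228, 0.263, 0.332).
True dip = arccos(n_z / |n|) = arccos(0.6900) = 46.4°.
Dip direction = atan2(0.228, 0.263) = 41° (azimuth of n's horizontal projection).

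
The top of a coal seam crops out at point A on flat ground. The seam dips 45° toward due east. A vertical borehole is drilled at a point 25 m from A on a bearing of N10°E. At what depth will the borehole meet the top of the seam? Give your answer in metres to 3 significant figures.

4.34 m

The hole lies 80° from the dip direction, so the down-dip offset is 25 × cos 80° = 4.34 m.
Depth = down-dip offset × tan(dip) = 4.34 × tan 45° = 4.34 × 1.0000
Depth = 4.34 m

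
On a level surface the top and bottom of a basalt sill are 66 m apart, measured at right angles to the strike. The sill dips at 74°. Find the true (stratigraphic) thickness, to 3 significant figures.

True thickness t = w · sin(dip) = 66 × sin 74°
t = 66 × 0.9613 = 63.443 m

63.4 m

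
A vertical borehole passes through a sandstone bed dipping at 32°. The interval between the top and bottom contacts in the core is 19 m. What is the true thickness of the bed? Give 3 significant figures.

True thickness t = h · cos(dip) = 19 × cos 32°
t = 19 × 0.8480 = 16.113 m

16.1 m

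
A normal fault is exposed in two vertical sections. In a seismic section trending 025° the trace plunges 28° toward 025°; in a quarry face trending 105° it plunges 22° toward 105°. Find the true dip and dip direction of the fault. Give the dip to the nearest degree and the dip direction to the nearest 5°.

true dip 32°, dip direction 055°

Represent each trace as a vector plunging at its apparent dip toward its trend (east-north-up frame): v₁ = (0.373, 0.800, -0.469), v₂ = (0.896, -0.240, -0.375).
n = v₁ × v₂ = (0.412, 0.281, 0.806) (taken with n_z > 0).
Dip δ = arctan(|n_h|/n_z) = arctan(0.499/0.806) = 31.7°.
Dip direction = azimuth of (n_x, n_y) = atan2(0.412, 0.281) = 56°.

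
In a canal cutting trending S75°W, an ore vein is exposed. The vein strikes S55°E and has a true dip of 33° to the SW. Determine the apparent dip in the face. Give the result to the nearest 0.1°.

26.4°

Angle between strike (S55°E) and section (S75°W): β = 50°.
tan(apparent dip) = tan 33° · sin 50° = 0.4975
α = arctan(0.4975) = 26.45°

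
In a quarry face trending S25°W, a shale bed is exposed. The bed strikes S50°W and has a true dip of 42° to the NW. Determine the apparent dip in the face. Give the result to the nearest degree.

21°

The section lies 25° from the strike.
tan α = tan 42° × sin 25° = 0.9004 × 0.4226 = 0.3805
α = arctan(0.3805) = 20.83°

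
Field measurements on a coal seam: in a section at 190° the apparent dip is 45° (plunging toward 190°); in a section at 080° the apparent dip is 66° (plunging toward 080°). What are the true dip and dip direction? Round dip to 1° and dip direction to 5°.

true dip 71°, dip direction 120°

Each apparent-dip line lies in the plane. As unit vectors (x east, y north, z up), v₁ plunges 45°→190° and v₂ plunges 66°→080°.
Cross product v₁ × v₂ gives the pole to the plane: n ∝ (0.686, -0.395, 0.270).
True dip = arccos(n_z / |n|) = arccos(0.3230) = 71.2°.
Dip direction = atan2(0.686, -0.395) = 120° (azimuth of n's horizontal projection).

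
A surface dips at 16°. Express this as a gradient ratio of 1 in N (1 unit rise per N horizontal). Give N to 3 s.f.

1 in 3.49

1 : N means tan θ = 1/N, so N = 1/tan 16° = 1/0.2867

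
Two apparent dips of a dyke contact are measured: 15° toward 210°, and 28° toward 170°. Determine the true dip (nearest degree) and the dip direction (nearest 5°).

true dip 30°, dip direction 150°

Represent each trace as a vector plunging at its apparent dip toward its trend (east-north-up frame): v₁ = (-0.483, -0.837, -0.259), v₂ = (0.153, -0.870, -0.469).
n = v₁ × v₂ = (0.168, -0.266, 0.548) (taken with n_z > 0).
Dip δ = arctan(|n_h|/n_z) = arctan(0.315/0.548) = 29.9°.
Dip direction = azimuth of (n_x, n_y) = atan2(0.168, -0.266) = 148°.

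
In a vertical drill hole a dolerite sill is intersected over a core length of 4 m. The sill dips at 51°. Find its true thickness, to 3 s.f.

True thickness t = h · cos(dip) = 4 × cos 51°
t = 4 × 0.6293 = 2.517 m

2.52 m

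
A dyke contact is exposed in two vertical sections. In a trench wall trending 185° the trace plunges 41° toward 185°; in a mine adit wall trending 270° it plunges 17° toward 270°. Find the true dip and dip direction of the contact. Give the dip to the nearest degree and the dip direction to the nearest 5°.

Represent each trace as a vector plunging at its apparent dip toward its trend (east-north-up frame): v₁ = (-0.066, -0.752, -0.656), v₂ = (-0.956, -0.000, -0.292).
Cross product v₁ × v₂ gives the pole to the plane: n ∝ (-0.220, -0.608, 0.719).
tan δ = √(n_x²+n_y²)/n_z = 0.647/0.719, so δ = 42.0°.
Dip direction = azimuth of (n_x, n_y) = atan2(-0.220, -0.608) = 200°.

true dip 42°, dip direction 200°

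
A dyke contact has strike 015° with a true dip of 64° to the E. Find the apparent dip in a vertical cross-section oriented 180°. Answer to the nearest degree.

28°

The section lies 15° from the strike.
tan(apparent dip) = tan 64° · sin 15° = 0.5307
α = arctan(0.5307) = 27.95°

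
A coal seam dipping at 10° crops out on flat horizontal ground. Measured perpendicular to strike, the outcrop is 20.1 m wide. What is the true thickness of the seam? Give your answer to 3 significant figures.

3.49 m

True thickness t = w · sin(dip) = 20.1 × sin 10°
t = 20.1 × 0.1736 = 3.490 m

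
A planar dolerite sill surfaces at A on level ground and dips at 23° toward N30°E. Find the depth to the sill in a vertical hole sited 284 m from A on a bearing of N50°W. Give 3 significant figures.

20.9 m

The hole lies 80° from the dip direction, so the down-dip offset is 284 × cos 80° = 49.32 m.
Depth = down-dip offset × tan(dip) = 49.32 × tan 23° = 49.32 × 0.4245
Depth = 20.93 m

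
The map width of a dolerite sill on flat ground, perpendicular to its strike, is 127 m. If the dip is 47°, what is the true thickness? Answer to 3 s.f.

True thickness t = w · sin(dip) = 127 × sin 47°
t = 127 × 0.7314 = 92.882 m

92.9 m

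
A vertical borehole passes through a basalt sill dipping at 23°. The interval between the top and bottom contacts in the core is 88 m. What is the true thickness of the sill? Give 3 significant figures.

81.0 m

True thickness t = h · cos(dip) = 88 × cos 23°
t = 88 × 0.9205 = 81.004 m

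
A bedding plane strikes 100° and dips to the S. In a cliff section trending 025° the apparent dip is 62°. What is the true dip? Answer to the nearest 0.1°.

62.8°

β = acute angle between strike 100° and section 025° = 75°.
tan δ = tan α / sin β = tan 62° / sin 75° = 1.8807 / 0.9659 = 1.9471
δ = arctan(1.9471) = 62.82°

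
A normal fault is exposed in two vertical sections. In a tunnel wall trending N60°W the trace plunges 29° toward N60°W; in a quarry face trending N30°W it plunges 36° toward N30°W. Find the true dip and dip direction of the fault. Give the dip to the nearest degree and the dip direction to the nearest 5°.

The two traces are lines in the plane: v₁ = (sin 300°·cos 29°, cos 300°·cos 29°, −sin 29°), v₂ = (sin 330°·cos 36°, cos 330°·cos 36°, −sin 36°).
Cross product v₁ × v₂ gives the pole to the plane: n ∝ (-0.083, 0.249, 0.354).
tan δ = √(n_x²+n_y²)/n_z = 0.262/0.354, so δ = 36.6°.
The horizontal component of n points toward azimuth atan2(n_x, n_y) = 342°, the dip direction.

true dip 37°, dip direction 340°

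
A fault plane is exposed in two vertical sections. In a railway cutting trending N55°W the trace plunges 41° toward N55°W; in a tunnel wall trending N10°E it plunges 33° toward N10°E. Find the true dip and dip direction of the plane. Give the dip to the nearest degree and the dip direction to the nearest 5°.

true dip 43°, dip direction 325°

Represent each trace as a vector plunging at its apparent dip toward its trend (east-north-up frame): v₁ = (-0.618, 0.433, -0.656), v₂ = (0.146, 0.826, -0.545).
Cross product v₁ × v₂ gives the pole to the plane: n ∝ (-0.306, 0.432, 0.574).
Dip δ = arctan(|n_h|/n_z) = arctan(0.530/0.574) = 42.7°.
Dip direction = azimuth of (n_x, n_y) = atan2(-0.306, 0.432) = 325°.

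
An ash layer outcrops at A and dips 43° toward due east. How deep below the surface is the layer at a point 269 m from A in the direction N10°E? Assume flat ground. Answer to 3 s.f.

43.6 m

The hole lies 80° from the dip direction, so the down-dip offset is 269 × cos 80° = 46.71 m.
Depth = down-dip offset × tan(dip) = 46.71 × tan 43° = 46.71 × 0.9325
Depth = 43.56 m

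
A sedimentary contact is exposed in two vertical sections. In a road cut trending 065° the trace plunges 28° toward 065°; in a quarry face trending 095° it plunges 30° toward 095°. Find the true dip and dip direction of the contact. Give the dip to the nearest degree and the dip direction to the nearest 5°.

true dip 30°, dip direction 090°

The two traces are lines in the plane: v₁ = (sin 65°·cos 28°, cos 65°·cos 28°, −sin 28°), v₂ = (sin 95°·cos 30°, cos 95°·cos 30°, −sin 30°).
Cross product v₁ × v₂ gives the pole to the plane: n ∝ (0.222, 0.005, 0.382).
tan δ = √(n_x²+n_y²)/n_z = 0.222/0.382, so δ = 30.1°.
The horizontal component of n points toward azimuth atan2(n_x, n_y) = 89°, the dip direction.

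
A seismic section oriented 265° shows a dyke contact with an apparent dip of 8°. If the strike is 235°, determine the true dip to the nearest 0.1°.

The section is 30° from the strike.
tan(true dip) = tan 8° / sin 30° = 0.2811
δ = arctan(0.2811) = 15.70°

15.7°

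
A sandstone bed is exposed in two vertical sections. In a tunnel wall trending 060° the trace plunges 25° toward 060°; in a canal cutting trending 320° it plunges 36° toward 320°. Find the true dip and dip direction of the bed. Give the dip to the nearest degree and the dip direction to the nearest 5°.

true dip 43°, dip direction 000°

Represent each trace as a vector plunging at its apparent dip toward its trend (east-north-up frame): v₁ = (0.785, 0.453, -0.423), v₂ = (-0.520, 0.620, -0.588).
The plane normal is n = v₁ × v₂ ∝ (-0.004, 0.681, 0.722).
True dip = arccos(n_z / |n|) = arccos(0.7274) = 43.3°.
Dip direction = azimuth of (n_x, n_y) = atan2(-0.004, 0.681) = 360°.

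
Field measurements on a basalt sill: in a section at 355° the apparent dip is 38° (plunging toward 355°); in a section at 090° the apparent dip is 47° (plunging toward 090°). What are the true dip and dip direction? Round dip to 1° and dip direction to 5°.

Represent each trace as a vector plunging at its apparent dip toward its trend (east-north-up frame): v₁ = (-0.069, 0.785, -0.616), v₂ = (0.682, 0.000, -0.731).
Cross product v₁ × v₂ gives the pole to the plane: n ∝ (0.574, 0.470, 0.535).
True dip = arccos(n_z / |n|) = arccos(0.5851) = 54.2°.
The horizontal component of n points toward azimuth atan2(n_x, n_y) = 51°, the dip direction.

true dip 54°, dip direction 050°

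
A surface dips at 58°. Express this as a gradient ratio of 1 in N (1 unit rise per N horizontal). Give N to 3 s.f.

1 in 0.625

1 : N means tan θ = 1/N, so N = 1/tan 58° = 1/1.6003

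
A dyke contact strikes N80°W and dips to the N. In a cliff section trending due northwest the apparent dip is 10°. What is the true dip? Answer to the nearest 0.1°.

The section is 35° from the strike.
tan δ = tan α / sin β = tan 10° / sin 35° = 0.1763 / 0.5736 = 0.3074
true dip = arctan 0.3074 = 17.09°

17.1°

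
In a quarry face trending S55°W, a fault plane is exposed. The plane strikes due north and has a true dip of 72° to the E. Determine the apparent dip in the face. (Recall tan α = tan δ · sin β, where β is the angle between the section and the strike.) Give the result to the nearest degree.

68°

The section lies 55° from the strike.
tan(apparent dip) = tan 72° · sin 55° = 2.5211
α = arctan(2.5211) = 68.36°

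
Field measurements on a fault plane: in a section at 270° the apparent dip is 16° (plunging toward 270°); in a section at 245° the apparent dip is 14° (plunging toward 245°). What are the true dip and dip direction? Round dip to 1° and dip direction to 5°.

true dip 16°, dip direction 275°

Each apparent-dip line lies in the plane. As unit vectors (x east, y north, z up), v₁ plunges 16°→270° and v₂ plunges 14°→245°.
n = v₁ × v₂ = (-0.113, 0.010, 0.394) (taken with n_z > 0).
True dip = arccos(n_z / |n|) = arccos(0.9610) = 16.1°.
Dip direction = atan2(-0.113, 0.010) = 275° (azimuth of n's horizontal projection).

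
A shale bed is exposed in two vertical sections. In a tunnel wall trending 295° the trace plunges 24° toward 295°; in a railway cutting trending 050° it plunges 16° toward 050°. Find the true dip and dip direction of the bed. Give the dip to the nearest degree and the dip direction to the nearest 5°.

true dip 35°, dip direction 345°

The two traces are lines in the plane: v₁ = (sin 295°·cos 24°, cos 295°·cos 24°, −sin 24°), v₂ = (sin 50°·cos 16°, cos 50°·cos 16°, −sin 16°).
Cross product v₁ × v₂ gives the pole to the plane: n ∝ (-0.145, 0.528, 0.796).
Dip δ = arctan(|n_h|/n_z) = arctan(0.547/0.796) = 34.5°.
Dip direction = atan2(-0.145, 0.528) = 345° (azimuth of n's horizontal projection).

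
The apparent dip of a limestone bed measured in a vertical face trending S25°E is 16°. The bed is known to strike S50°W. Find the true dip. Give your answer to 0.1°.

The section is 75° from the strike.
tan δ = tan α / sin β = tan 16° / sin 75° = 0.2867 / 0.9659 = 0.2969
δ = arctan(0.2969) = 16.53°

16.5°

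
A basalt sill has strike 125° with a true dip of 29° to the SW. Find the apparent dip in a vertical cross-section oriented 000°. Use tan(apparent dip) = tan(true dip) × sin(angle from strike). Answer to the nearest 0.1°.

Angle between strike (125°) and section (000°): β = 55°.
tan(apparent dip) = tan 29° · sin 55° = 0.4541
α = arctan(0.4541) = 24.42°

24.4°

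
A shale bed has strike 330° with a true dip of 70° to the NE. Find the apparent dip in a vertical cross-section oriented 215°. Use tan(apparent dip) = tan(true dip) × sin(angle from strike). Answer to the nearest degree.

Angle between strike (330°) and section (215°): β = 65°.
tan(apparent dip) = tan 70° · sin 65° = 2.4901
apparent dip = arctan 2.4901 = 68.12°

68°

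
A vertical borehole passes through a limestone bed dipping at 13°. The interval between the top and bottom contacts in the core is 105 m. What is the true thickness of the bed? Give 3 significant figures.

102 m

True thickness t = h · cos(dip) = 105 × cos 13°
t = 105 × 0.9744 = 102.309 m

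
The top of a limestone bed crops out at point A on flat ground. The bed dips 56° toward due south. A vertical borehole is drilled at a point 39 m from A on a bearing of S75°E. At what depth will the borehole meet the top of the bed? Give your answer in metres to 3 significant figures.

15.0 m

The hole lies 75° from the dip direction, so the down-dip offset is 39 × cos 75° = 10.09 m.
Depth = down-dip offset × tan(dip) = 10.09 × tan 56° = 10.09 × 1.4826
Depth = 14.96 m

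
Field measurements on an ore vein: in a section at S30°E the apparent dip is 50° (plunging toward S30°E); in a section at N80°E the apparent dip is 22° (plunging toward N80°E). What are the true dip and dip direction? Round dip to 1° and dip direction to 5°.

true dip 50°, dip direction 150°

Represent each trace as a vector plunging at its apparent dip toward its trend (east-north-up frame): v₁ = (0.321, -0.557, -0.766), v₂ = (0.913, 0.161, -0.375).
Cross product v₁ × v₂ gives the pole to the plane: n ∝ (0.332, -0.579, 0.560).
True dip = arccos(n_z / |n|) = arccos(0.6428) = 50.0°.
Dip direction = azimuth of (n_x, n_y) = atan2(0.332, -0.579) = 150°.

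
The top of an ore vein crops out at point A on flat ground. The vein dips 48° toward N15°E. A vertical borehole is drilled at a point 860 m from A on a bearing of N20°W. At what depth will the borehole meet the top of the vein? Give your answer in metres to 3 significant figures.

The hole lies 35° from the dip direction, so the down-dip offset is 860 × cos 35° = 704.47 m.
Depth = down-dip offset × tan(dip) = 704.47 × tan 48° = 704.47 × 1.1106
Depth = 782.39 m

782 m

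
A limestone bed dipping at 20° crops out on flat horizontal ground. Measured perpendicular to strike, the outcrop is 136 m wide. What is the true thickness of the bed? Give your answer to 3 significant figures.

46.5 m

True thickness t = w · sin(dip) = 136 × sin 20°
t = 136 × 0.3420 = 46.515 m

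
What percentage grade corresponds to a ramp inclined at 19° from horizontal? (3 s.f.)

grade % = 100 × tan 19° = 100 × 0.3443

34.4%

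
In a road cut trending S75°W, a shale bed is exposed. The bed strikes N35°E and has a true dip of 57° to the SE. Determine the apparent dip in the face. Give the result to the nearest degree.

45°

The section lies 40° from the strike.
tan α = tan 57° × sin 40° = 1.5399 × 0.6428 = 0.9898
α = arctan(0.9898) = 44.71°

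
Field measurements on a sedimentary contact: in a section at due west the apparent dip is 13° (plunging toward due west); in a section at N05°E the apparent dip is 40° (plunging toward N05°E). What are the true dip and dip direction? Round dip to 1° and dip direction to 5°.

true dip 42°, dip direction 345°

Each apparent-dip line lies in the plane. As unit vectors (x east, y north, z up), v₁ plunges 13°→due west and v₂ plunges 40°→N05°E.
Cross product v₁ × v₂ gives the pole to the plane: n ∝ (-0.172, 0.641, 0.744).
tan δ = √(n_x²+n_y²)/n_z = 0.664/0.744, so δ = 41.8°.
Dip direction = atan2(-0.172, 0.641) = 345° (azimuth of n's horizontal projection).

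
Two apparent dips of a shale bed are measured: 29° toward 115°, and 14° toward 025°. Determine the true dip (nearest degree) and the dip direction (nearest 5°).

Each apparent-dip line lies in the plane. As unit vectors (x east, y north, z up), v₁ plunges 29°→115° and v₂ plunges 14°→025°.
Cross product v₁ × v₂ gives the pole to the plane: n ∝ (0.516, -0.007, 0.849).
True dip = arccos(n_z / |n|) = arccos(0.8545) = 31.3°.
Dip direction = azimuth of (n_x, n_y) = atan2(0.516, -0.007) = 91°.

true dip 31°, dip direction 090°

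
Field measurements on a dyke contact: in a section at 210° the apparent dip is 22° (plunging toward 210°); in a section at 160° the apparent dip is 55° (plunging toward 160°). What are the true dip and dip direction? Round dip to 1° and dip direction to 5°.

true dip 58°, dip direction 135°

The two traces are lines in the plane: v₁ = (sin 210°·cos 22°, cos 210°·cos 22°, −sin 22°), v₂ = (sin 160°·cos 55°, cos 160°·cos 55°, −sin 55°).
n = v₁ × v₂ = (0.456, -0.453, 0.407) (taken with n_z > 0).
tan δ = √(n_x²+n_y²)/n_z = 0.643/0.407, so δ = 57.6°.
Dip direction = atan2(0.456, -0.453) = 135° (azimuth of n's horizontal projection).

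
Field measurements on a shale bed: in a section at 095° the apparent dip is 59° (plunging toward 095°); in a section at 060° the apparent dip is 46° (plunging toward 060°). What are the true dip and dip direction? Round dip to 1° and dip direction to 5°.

true dip 60°, dip direction 115°

Represent each trace as a vector plunging at its apparent dip toward its trend (east-north-up frame): v₁ = (0.513, -0.045, -0.857), v₂ = (0.602, 0.347, -0.719).
The plane normal is n = v₁ × v₂ ∝ (0.330, -0.147, 0.205).
True dip = arccos(n_z / |n|) = arccos(0.4941) = 60.4°.
Dip direction = atan2(0.330, -0.147) = 114° (azimuth of n's horizontal projection).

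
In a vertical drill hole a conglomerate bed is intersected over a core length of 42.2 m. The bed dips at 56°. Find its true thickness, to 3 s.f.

True thickness t = h · cos(dip) = 42.2 × cos 56°
t = 42.2 × 0.5592 = 23.598 m

23.6 m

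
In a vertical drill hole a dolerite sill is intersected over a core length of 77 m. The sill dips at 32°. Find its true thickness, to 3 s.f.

True thickness t = h · cos(dip) = 77 × cos 32°
t = 77 × 0.8480 = 65.300 m

65.3 m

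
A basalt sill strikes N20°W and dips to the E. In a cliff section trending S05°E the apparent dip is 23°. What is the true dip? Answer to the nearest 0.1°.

β = acute angle between strike N20°W and section S05°E = 15°.
tan δ = tan α / sin β = tan 23° / sin 15° = 0.4245 / 0.2588 = 1.6400
δ = arctan(1.6400) = 58.63°

58.6°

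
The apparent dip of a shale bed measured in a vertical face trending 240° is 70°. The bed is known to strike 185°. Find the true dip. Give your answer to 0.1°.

β = acute angle between strike 185° and section 240° = 55°.
tan(true dip) = tan 70° / sin 55° = 3.3541
true dip = arctan 3.3541 = 73.40°

73.4°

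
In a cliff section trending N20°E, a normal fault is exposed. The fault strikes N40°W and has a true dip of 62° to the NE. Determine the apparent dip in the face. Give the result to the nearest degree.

The section lies 60° from the strike.
tan α = tan 62° × sin 60° = 1.8807 × 0.8660 = 1.6288
apparent dip = arctan 1.6288 = 58.45°

58°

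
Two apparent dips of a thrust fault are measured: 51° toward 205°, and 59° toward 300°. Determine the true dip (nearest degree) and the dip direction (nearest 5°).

true dip 65°, dip direction 260°

Represent each trace as a vector plunging at its apparent dip toward its trend (east-north-up frame): v₁ = (-0.266, -0.570, -0.777), v₂ = (-0.446, 0.258, -0.857).
n = v₁ × v₂ = (-0.689, -0.119, 0.323) (taken with n_z > 0).
Dip δ = arctan(|n_h|/n_z) = arctan(0.699/0.323) = 65.2°.
The horizontal component of n points toward azimuth atan2(n_x, n_y) = 260°, the dip direction.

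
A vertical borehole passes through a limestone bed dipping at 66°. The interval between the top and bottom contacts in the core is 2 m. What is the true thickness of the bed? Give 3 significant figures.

True thickness t = h · cos(dip) = 2 × cos 66°
t = 2 × 0.4067 = 0.813 m

0.813 m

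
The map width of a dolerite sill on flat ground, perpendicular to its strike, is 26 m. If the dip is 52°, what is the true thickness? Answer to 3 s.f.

20.5 m

True thickness t = w · sin(dip) = 26 × sin 52°
t = 26 × 0.7880 = 20.488 m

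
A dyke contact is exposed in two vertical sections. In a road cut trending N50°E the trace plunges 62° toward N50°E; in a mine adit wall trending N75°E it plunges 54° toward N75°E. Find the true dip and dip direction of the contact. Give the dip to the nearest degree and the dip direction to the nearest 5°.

Represent each trace as a vector plunging at its apparent dip toward its trend (east-north-up frame): v₁ = (0.360, 0.302, -0.883), v₂ = (0.568, 0.152, -0.809).
Cross product v₁ × v₂ gives the pole to the plane: n ∝ (0.110, 0.210, 0.117).
tan δ = √(n_x²+n_y²)/n_z = 0.237/0.117, so δ = 63.8°.
Dip direction = azimuth of (n_x, n_y) = atan2(0.110, 0.210) = 28°.

true dip 64°, dip direction 030°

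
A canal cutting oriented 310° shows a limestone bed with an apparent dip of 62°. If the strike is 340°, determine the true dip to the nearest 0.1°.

75.1°

The section is 30° from the strike.
tan δ = tan α / sin β = tan 62° / sin 30° = 1.8807 / 0.5000 = 3.7615
true dip = arctan 3.7615 = 75.11°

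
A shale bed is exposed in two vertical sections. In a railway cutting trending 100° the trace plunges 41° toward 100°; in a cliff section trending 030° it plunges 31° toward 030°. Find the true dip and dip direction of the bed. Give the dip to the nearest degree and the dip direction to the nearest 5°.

The two traces are lines in the plane: v₁ = (sin 100°·cos 41°, cos 100°·cos 41°, −sin 41°), v₂ = (sin 30°·cos 31°, cos 30°·cos 31°, −sin 31°).
Cross product v₁ × v₂ gives the pole to the plane: n ∝ (0.555, 0.102, 0.608).
Dip δ = arctan(|n_h|/n_z) = arctan(0.564/0.608) = 42.8°.
The horizontal component of n points toward azimuth atan2(n_x, n_y) = 80°, the dip direction.

true dip 43°, dip direction 080°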